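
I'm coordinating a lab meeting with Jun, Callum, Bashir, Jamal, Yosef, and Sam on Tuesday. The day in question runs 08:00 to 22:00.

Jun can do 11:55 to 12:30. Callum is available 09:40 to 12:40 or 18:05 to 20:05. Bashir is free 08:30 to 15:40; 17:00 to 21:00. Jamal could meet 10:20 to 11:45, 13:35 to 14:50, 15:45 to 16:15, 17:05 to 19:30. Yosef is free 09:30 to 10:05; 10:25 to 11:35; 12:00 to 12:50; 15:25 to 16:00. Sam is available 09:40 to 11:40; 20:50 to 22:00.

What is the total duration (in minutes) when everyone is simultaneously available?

0

Jun ∩ Callum: 11:55-12:30.
Jun ∩ Callum ∩ Bashir: 11:55-12:30.
Jun ∩ Callum ∩ Bashir ∩ Jamal: ∅.
Jun ∩ Callum ∩ Bashir ∩ Jamal ∩ Yosef: ∅.
Jun ∩ Callum ∩ Bashir ∩ Jamal ∩ Yosef ∩ Sam: ∅.
There is no time when everyone is free.
There is no common window, so the total is 0 minutes.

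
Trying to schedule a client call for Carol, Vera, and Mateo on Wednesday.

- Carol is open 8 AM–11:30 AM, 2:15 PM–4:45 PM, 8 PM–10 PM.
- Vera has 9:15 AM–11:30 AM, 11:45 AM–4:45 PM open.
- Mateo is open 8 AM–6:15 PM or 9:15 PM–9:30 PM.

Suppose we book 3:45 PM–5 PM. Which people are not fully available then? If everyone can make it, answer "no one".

Carol: not fully free for 15:45-17:00. Vera: not fully free for 15:45-17:00. Mateo: free for 15:45-17:00.

Carol, Vera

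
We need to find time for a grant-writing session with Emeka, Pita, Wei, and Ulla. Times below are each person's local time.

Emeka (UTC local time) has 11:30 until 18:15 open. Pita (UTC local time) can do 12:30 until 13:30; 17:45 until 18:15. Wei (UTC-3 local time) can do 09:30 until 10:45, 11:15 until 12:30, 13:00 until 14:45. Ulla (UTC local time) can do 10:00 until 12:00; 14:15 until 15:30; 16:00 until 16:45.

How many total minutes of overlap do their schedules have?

Emeka in UTC: 11:30-18:15.
Pita in UTC: 12:30-13:30, 17:45-18:15.
Wei in UTC: 12:30-13:45, 14:15-15:30, 16:00-17:45 (add 3h to convert from UTC-3).
Ulla in UTC: 10:00-12:00, 14:15-15:30, 16:00-16:45.
Emeka ∩ Pita: 12:30-13:30, 17:45-18:15.
Emeka ∩ Pita ∩ Wei: 12:30-13:30.
Emeka ∩ Pita ∩ Wei ∩ Ulla: ∅.
There is no time when everyone is free.
There is no common window, so the total is 0 minutes.

0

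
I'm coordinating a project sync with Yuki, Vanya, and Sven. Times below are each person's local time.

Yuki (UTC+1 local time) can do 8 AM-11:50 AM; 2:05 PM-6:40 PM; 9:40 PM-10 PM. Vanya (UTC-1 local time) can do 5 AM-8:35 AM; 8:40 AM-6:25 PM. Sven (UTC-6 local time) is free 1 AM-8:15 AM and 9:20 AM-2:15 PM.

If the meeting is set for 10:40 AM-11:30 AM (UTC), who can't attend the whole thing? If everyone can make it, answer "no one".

Yuki in UTC: 07:00-10:50, 13:05-17:40, 20:40-21:00 (subtract 1h to convert from UTC+1).
Vanya in UTC: 06:00-09:35, 09:40-19:25 (add 1h to convert from UTC-1).
Sven in UTC: 07:00-14:15, 15:20-20:15 (add 6h to convert from UTC-6).
Yuki: not fully free for 10:40-11:30. Vanya: free for 10:40-11:30. Sven: free for 10:40-11:30.

Yuki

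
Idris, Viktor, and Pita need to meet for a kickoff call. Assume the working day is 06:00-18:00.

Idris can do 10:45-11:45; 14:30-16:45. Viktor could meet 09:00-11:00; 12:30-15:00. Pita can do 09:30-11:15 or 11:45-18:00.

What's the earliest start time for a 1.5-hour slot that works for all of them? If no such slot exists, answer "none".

Idris ∩ Viktor: 10:45-11:00, 14:30-15:00.
Idris ∩ Viktor ∩ Pita: 10:45-11:00, 14:30-15:00.
No common window is at least 90 minutes long.

none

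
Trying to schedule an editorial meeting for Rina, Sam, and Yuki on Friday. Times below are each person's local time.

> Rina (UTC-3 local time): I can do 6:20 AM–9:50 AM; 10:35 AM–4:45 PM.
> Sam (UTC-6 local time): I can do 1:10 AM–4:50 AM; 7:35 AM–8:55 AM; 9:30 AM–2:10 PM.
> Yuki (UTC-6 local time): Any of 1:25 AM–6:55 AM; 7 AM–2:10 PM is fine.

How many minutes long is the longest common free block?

255

Rina in UTC: 09:20-12:50, 13:35-19:45 (add 3h to convert from UTC-3).
Sam in UTC: 07:10-10:50, 13:35-14:55, 15:30-20:10 (add 6h to convert from UTC-6).
Yuki in UTC: 07:25-12:55, 13:00-20:10 (add 6h to convert from UTC-6).
Rina ∩ Sam: 09:20-10:50, 13:35-14:55, 15:30-19:45.
Rina ∩ Sam ∩ Yuki: 09:20-10:50, 13:35-14:55, 15:30-19:45.
So the common availability across everyone is 09:20-10:50, 13:35-14:55, 15:30-19:45.
The longest is 15:30-19:45 at 255 minutes.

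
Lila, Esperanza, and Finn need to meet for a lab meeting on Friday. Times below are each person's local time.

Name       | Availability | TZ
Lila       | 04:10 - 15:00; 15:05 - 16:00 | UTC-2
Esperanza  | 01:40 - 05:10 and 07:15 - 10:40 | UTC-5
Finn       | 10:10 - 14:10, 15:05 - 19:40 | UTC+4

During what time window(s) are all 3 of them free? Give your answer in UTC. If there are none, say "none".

06:40-10:10, 12:15-15:40

Lila in UTC: 06:10-17:00, 17:05-18:00 (add 2h to convert from UTC-2).
Esperanza in UTC: 06:40-10:10, 12:15-15:40 (add 5h to convert from UTC-5).
Finn in UTC: 06:10-10:10, 11:05-15:40 (subtract 4h to convert from UTC+4).
Lila ∩ Esperanza: 06:40-10:10, 12:15-15:40.
Lila ∩ Esperanza ∩ Finn: 06:40-10:10, 12:15-15:40.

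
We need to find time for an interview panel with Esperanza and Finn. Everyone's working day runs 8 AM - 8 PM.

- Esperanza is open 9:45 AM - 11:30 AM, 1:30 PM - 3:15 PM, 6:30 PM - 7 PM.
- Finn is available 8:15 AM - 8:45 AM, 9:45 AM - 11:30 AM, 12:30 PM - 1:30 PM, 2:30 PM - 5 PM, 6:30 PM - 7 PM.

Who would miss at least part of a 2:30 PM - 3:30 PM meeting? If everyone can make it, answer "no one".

Esperanza

Esperanza: not fully free for 14:30-15:30. Finn: free for 14:30-15:30.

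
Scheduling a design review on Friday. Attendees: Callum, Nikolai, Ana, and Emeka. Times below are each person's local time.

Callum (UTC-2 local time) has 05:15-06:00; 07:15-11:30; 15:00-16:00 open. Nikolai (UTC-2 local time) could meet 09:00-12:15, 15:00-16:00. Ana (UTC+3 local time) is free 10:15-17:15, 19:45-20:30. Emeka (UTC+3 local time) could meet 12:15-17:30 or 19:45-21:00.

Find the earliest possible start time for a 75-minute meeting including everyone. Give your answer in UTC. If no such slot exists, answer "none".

Callum in UTC: 07:15-08:00, 09:15-13:30, 17:00-18:00 (add 2h to convert from UTC-2).
Nikolai in UTC: 11:00-14:15, 17:00-18:00 (add 2h to convert from UTC-2).
Ana in UTC: 07:15-14:15, 16:45-17:30 (subtract 3h to convert from UTC+3).
Emeka in UTC: 09:15-14:30, 16:45-18:00 (subtract 3h to convert from UTC+3).
Callum ∩ Nikolai: 11:00-13:30, 17:00-18:00.
Callum ∩ Nikolai ∩ Ana: 11:00-13:30, 17:00-17:30.
Callum ∩ Nikolai ∩ Ana ∩ Emeka: 11:00-13:30, 17:00-17:30.
So the common availability across everyone is 11:00-13:30, 17:00-17:30.
The first common window of at least 75 minutes is 11:00-13:30, so the earliest start is 11:00.

11:00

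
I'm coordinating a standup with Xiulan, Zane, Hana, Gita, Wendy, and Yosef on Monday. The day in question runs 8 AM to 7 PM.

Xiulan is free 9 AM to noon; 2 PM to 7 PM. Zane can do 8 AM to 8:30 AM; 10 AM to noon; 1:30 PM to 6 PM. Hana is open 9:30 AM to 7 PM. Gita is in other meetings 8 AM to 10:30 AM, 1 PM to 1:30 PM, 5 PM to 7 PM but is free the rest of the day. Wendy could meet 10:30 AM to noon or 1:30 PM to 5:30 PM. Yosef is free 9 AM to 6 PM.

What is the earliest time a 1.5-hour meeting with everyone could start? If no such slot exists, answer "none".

Xiulan free: 09:00-12:00, 14:00-19:00.
Zane free: 08:00-08:30, 10:00-12:00, 13:30-18:00.
Hana free: 09:30-19:00.
Gita free: 10:30-13:00, 13:30-17:00 (invert busy blocks within the working day).
Wendy free: 10:30-12:00, 13:30-17:30.
Yosef free: 09:00-18:00.
Xiulan ∩ Zane: 10:00-12:00, 14:00-18:00.
Xiulan ∩ Zane ∩ Hana: 10:00-12:00, 14:00-18:00.
Xiulan ∩ Zane ∩ Hana ∩ Gita: 10:30-12:00, 14:00-17:00.
Xiulan ∩ Zane ∩ Hana ∩ Gita ∩ Wendy: 10:30-12:00, 14:00-17:00.
Xiulan ∩ Zane ∩ Hana ∩ Gita ∩ Wendy ∩ Yosef: 10:30-12:00, 14:00-17:00.
The first common window of at least 90 minutes is 10:30-12:00, so the earliest start is 10:30.

10:30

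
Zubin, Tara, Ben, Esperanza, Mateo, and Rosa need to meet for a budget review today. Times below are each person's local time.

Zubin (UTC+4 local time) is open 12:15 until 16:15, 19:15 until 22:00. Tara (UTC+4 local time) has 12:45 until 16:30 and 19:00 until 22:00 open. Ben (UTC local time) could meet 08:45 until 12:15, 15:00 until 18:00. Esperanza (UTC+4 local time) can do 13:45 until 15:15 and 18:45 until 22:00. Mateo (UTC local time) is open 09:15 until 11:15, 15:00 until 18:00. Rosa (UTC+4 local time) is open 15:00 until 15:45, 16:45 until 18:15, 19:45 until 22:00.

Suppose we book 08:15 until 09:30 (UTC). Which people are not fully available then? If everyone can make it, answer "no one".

Ben, Esperanza, Mateo, Rosa, Tara

Zubin in UTC: 08:15-12:15, 15:15-18:00 (subtract 4h to convert from UTC+4).
Tara in UTC: 08:45-12:30, 15:00-18:00 (subtract 4h to convert from UTC+4).
Ben in UTC: 08:45-12:15, 15:00-18:00.
Esperanza in UTC: 09:45-11:15, 14:45-18:00 (subtract 4h to convert from UTC+4).
Mateo in UTC: 09:15-11:15, 15:00-18:00.
Rosa in UTC: 11:00-11:45, 12:45-14:15, 15:45-18:00 (subtract 4h to convert from UTC+4).
Zubin: free for 08:15-09:30. Tara: not fully free for 08:15-09:30. Ben: not fully free for 08:15-09:30. Esperanza: not fully free for 08:15-09:30. Mateo: not fully free for 08:15-09:30. Rosa: not fully free for 08:15-09:30.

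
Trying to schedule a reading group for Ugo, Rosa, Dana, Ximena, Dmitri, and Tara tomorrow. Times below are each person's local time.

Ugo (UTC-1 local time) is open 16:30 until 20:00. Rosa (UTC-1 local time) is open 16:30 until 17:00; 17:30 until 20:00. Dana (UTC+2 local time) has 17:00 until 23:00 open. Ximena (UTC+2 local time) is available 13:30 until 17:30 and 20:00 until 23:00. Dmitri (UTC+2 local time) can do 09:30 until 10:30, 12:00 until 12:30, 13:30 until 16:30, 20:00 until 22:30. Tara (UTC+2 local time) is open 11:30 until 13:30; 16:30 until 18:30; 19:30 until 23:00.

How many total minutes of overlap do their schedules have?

120

Ugo in UTC: 17:30-21:00 (add 1h to convert from UTC-1).
Rosa in UTC: 17:30-18:00, 18:30-21:00 (add 1h to convert from UTC-1).
Dana in UTC: 15:00-21:00 (subtract 2h to convert from UTC+2).
Ximena in UTC: 11:30-15:30, 18:00-21:00 (subtract 2h to convert from UTC+2).
Dmitri in UTC: 07:30-08:30, 10:00-10:30, 11:30-14:30, 18:00-20:30 (subtract 2h to convert from UTC+2).
Tara in UTC: 09:30-11:30, 14:30-16:30, 17:30-21:00 (subtract 2h to convert from UTC+2).
Ugo ∩ Rosa: 17:30-18:00, 18:30-21:00.
Ugo ∩ Rosa ∩ Dana: 17:30-18:00, 18:30-21:00.
Ugo ∩ Rosa ∩ Dana ∩ Ximena: 18:30-21:00.
Ugo ∩ Rosa ∩ Dana ∩ Ximena ∩ Dmitri: 18:30-20:30.
Ugo ∩ Rosa ∩ Dana ∩ Ximena ∩ Dmitri ∩ Tara: 18:30-20:30.
Those are the intersection windows.
That's a single block of 120 minutes.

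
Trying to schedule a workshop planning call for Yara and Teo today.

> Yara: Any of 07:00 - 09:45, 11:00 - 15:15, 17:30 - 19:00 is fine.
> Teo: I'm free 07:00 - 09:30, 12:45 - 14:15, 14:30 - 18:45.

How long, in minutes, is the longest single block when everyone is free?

Yara ∩ Teo: 07:00-09:30, 12:45-14:15, 14:30-15:15, 17:30-18:45.
The longest is 07:00-09:30 at 150 minutes.

150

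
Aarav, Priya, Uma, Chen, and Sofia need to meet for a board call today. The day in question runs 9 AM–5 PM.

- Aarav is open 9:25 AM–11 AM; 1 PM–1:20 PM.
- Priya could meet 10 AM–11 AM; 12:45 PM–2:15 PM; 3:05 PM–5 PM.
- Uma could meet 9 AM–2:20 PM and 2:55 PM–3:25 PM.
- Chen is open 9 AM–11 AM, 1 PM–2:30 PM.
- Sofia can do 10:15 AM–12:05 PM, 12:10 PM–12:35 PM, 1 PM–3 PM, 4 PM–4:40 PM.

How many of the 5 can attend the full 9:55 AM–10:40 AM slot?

Aarav, Uma, and Chen can make the full 09:55-10:40 slot — that's 3.

3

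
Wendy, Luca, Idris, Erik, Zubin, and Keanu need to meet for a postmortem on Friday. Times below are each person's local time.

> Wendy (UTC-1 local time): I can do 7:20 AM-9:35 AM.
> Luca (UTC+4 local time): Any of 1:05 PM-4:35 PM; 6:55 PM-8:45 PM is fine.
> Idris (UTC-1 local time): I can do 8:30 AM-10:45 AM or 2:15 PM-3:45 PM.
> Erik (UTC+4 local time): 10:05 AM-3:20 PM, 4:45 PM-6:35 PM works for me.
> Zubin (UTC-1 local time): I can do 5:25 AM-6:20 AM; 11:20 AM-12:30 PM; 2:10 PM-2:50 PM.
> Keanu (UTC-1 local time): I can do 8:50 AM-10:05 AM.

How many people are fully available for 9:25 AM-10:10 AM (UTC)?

3

Wendy in UTC: 08:20-10:35 (add 1h to convert from UTC-1).
Luca in UTC: 09:05-12:35, 14:55-16:45 (subtract 4h to convert from UTC+4).
Idris in UTC: 09:30-11:45, 15:15-16:45 (add 1h to convert from UTC-1).
Erik in UTC: 06:05-11:20, 12:45-14:35 (subtract 4h to convert from UTC+4).
Zubin in UTC: 06:25-07:20, 12:20-13:30, 15:10-15:50 (add 1h to convert from UTC-1).
Keanu in UTC: 09:50-11:05 (add 1h to convert from UTC-1).
Wendy, Luca, and Erik can make the full 09:25-10:10 slot — that's 3.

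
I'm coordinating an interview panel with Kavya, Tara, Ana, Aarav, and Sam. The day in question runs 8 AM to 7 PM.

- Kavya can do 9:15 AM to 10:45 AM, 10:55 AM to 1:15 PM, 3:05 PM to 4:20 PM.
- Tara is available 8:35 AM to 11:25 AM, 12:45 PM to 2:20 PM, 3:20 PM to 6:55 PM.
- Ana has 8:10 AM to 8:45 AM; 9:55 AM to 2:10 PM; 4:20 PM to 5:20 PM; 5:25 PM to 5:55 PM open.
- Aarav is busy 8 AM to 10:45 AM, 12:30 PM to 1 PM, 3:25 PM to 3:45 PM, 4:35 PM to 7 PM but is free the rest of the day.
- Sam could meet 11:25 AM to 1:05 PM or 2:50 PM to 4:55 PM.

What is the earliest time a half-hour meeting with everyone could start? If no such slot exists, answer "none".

none

Kavya free: 09:15-10:45, 10:55-13:15, 15:05-16:20.
Tara free: 08:35-11:25, 12:45-14:20, 15:20-18:55.
Ana free: 08:10-08:45, 09:55-14:10, 16:20-17:20, 17:25-17:55.
Aarav free: 10:45-12:30, 13:00-15:25, 15:45-16:35 (invert busy blocks within the working day).
Sam free: 11:25-13:05, 14:50-16:55.
Kavya ∩ Tara: 09:15-10:45, 10:55-11:25, 12:45-13:15, 15:20-16:20.
Kavya ∩ Tara ∩ Ana: 09:55-10:45, 10:55-11:25, 12:45-13:15.
Kavya ∩ Tara ∩ Ana ∩ Aarav: 10:55-11:25, 13:00-13:15.
Kavya ∩ Tara ∩ Ana ∩ Aarav ∩ Sam: 13:00-13:05.
So the common availability across everyone is 13:00-13:05.
No common window is at least 30 minutes long.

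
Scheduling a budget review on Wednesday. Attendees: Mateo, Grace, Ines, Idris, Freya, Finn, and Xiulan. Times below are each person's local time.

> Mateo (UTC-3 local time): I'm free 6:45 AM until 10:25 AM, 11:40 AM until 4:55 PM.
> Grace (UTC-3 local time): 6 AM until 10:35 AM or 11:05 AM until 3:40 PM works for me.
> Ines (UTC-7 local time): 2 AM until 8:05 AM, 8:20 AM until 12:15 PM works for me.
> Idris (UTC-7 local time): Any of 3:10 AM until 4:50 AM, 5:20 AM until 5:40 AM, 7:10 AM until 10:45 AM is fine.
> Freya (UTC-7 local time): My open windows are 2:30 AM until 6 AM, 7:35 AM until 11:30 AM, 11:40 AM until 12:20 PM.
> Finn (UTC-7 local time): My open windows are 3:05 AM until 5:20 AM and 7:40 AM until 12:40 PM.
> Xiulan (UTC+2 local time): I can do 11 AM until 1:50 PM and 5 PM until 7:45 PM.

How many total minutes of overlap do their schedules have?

Mateo in UTC: 09:45-13:25, 14:40-19:55 (add 3h to convert from UTC-3).
Grace in UTC: 09:00-13:35, 14:05-18:40 (add 3h to convert from UTC-3).
Ines in UTC: 09:00-15:05, 15:20-19:15 (add 7h to convert from UTC-7).
Idris in UTC: 10:10-11:50, 12:20-12:40, 14:10-17:45 (add 7h to convert from UTC-7).
Freya in UTC: 09:30-13:00, 14:35-18:30, 18:40-19:20 (add 7h to convert from UTC-7).
Finn in UTC: 10:05-12:20, 14:40-19:40 (add 7h to convert from UTC-7).
Xiulan in UTC: 09:00-11:50, 15:00-17:45 (subtract 2h to convert from UTC+2).
Mateo ∩ Grace: 09:45-13:25, 14:40-18:40.
Mateo ∩ Grace ∩ Ines: 09:45-13:25, 14:40-15:05, 15:20-18:40.
Mateo ∩ Grace ∩ Ines ∩ Idris: 10:10-11:50, 12:20-12:40, 14:40-15:05, 15:20-17:45.
Mateo ∩ Grace ∩ Ines ∩ Idris ∩ Freya: 10:10-11:50, 12:20-12:40, 14:40-15:05, 15:20-17:45.
Mateo ∩ Grace ∩ Ines ∩ Idris ∩ Freya ∩ Finn: 10:10-11:50, 14:40-15:05, 15:20-17:45.
Mateo ∩ Grace ∩ Ines ∩ Idris ∩ Freya ∩ Finn ∩ Xiulan: 10:10-11:50, 15:00-15:05, 15:20-17:45.
Summing the common windows: 100 + 5 + 145 = 250 minutes.

250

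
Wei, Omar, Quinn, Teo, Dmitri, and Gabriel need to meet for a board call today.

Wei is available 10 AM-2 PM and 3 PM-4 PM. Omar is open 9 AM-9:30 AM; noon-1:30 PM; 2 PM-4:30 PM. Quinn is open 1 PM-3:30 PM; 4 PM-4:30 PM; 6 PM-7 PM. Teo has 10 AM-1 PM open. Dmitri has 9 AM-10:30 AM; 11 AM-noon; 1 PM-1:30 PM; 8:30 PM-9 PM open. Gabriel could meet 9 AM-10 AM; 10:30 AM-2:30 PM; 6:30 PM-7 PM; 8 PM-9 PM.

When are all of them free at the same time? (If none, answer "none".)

Wei ∩ Omar: 12:00-13:30, 15:00-16:00.
Wei ∩ Omar ∩ Quinn: 13:00-13:30, 15:00-15:30.
Wei ∩ Omar ∩ Quinn ∩ Teo: ∅.
Wei ∩ Omar ∩ Quinn ∩ Teo ∩ Dmitri: ∅.
Wei ∩ Omar ∩ Quinn ∩ Teo ∩ Dmitri ∩ Gabriel: ∅.
There is no time when everyone is free.

none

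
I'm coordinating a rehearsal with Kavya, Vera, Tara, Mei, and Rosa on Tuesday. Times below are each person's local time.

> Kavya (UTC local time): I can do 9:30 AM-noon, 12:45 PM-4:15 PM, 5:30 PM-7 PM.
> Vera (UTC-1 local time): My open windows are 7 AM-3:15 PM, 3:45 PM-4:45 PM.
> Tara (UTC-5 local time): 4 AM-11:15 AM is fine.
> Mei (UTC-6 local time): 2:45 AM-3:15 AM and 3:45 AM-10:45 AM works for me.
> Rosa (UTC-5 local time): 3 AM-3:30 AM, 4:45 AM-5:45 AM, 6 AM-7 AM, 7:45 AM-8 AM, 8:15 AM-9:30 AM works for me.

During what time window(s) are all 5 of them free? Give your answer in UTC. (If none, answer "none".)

09:45-10:45, 11:00-12:00, 12:45-13:00, 13:15-14:30

Kavya in UTC: 09:30-12:00, 12:45-16:15, 17:30-19:00.
Vera in UTC: 08:00-16:15, 16:45-17:45 (add 1h to convert from UTC-1).
Tara in UTC: 09:00-16:15 (add 5h to convert from UTC-5).
Mei in UTC: 08:45-09:15, 09:45-16:45 (add 6h to convert from UTC-6).
Rosa in UTC: 08:00-08:30, 09:45-10:45, 11:00-12:00, 12:45-13:00, 13:15-14:30 (add 5h to convert from UTC-5).
Kavya ∩ Vera: 09:30-12:00, 12:45-16:15, 17:30-17:45.
Kavya ∩ Vera ∩ Tara: 09:30-12:00, 12:45-16:15.
Kavya ∩ Vera ∩ Tara ∩ Mei: 09:45-12:00, 12:45-16:15.
Kavya ∩ Vera ∩ Tara ∩ Mei ∩ Rosa: 09:45-10:45, 11:00-12:00, 12:45-13:00, 13:15-14:30.
Those are the intersection windows.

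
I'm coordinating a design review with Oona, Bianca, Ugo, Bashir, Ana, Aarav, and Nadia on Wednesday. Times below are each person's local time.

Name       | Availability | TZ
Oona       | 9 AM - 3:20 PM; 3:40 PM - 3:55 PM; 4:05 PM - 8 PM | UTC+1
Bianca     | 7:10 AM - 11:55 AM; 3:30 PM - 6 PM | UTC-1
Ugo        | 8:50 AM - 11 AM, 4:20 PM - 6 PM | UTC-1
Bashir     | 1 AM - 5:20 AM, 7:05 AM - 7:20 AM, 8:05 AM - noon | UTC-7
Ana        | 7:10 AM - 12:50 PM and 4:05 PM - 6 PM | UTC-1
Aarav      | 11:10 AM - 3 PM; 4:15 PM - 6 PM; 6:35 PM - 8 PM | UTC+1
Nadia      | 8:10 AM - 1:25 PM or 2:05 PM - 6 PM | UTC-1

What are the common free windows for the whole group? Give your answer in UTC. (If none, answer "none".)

Oona in UTC: 08:00-14:20, 14:40-14:55, 15:05-19:00 (subtract 1h to convert from UTC+1).
Bianca in UTC: 08:10-12:55, 16:30-19:00 (add 1h to convert from UTC-1).
Ugo in UTC: 09:50-12:00, 17:20-19:00 (add 1h to convert from UTC-1).
Bashir in UTC: 08:00-12:20, 14:05-14:20, 15:05-19:00 (add 7h to convert from UTC-7).
Ana in UTC: 08:10-13:50, 17:05-19:00 (add 1h to convert from UTC-1).
Aarav in UTC: 10:10-14:00, 15:15-17:00, 17:35-19:00 (subtract 1h to convert from UTC+1).
Nadia in UTC: 09:10-14:25, 15:05-19:00 (add 1h to convert from UTC-1).
Oona ∩ Bianca: 08:10-12:55, 16:30-19:00.
Oona ∩ Bianca ∩ Ugo: 09:50-12:00, 17:20-19:00.
Oona ∩ Bianca ∩ Ugo ∩ Bashir: 09:50-12:00, 17:20-19:00.
Oona ∩ Bianca ∩ Ugo ∩ Bashir ∩ Ana: 09:50-12:00, 17:20-19:00.
Oona ∩ Bianca ∩ Ugo ∩ Bashir ∩ Ana ∩ Aarav: 10:10-12:00, 17:35-19:00.
Oona ∩ Bianca ∩ Ugo ∩ Bashir ∩ Ana ∩ Aarav ∩ Nadia: 10:10-12:00, 17:35-19:00.

10:10-12:00, 17:35-19:00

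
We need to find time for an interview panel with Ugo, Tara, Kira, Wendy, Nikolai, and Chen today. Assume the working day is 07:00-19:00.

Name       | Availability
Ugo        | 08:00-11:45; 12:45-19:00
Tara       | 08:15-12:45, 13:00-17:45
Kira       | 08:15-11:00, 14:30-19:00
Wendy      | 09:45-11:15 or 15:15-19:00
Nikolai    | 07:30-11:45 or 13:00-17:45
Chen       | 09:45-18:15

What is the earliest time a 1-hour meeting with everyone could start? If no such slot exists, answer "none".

09:45

Ugo ∩ Tara: 08:15-11:45, 13:00-17:45.
Ugo ∩ Tara ∩ Kira: 08:15-11:00, 14:30-17:45.
Ugo ∩ Tara ∩ Kira ∩ Wendy: 09:45-11:00, 15:15-17:45.
Ugo ∩ Tara ∩ Kira ∩ Wendy ∩ Nikolai: 09:45-11:00, 15:15-17:45.
Ugo ∩ Tara ∩ Kira ∩ Wendy ∩ Nikolai ∩ Chen: 09:45-11:00, 15:15-17:45.
So the common availability across everyone is 09:45-11:00, 15:15-17:45.
The first common window of at least 60 minutes is 09:45-11:00, so the earliest start is 09:45.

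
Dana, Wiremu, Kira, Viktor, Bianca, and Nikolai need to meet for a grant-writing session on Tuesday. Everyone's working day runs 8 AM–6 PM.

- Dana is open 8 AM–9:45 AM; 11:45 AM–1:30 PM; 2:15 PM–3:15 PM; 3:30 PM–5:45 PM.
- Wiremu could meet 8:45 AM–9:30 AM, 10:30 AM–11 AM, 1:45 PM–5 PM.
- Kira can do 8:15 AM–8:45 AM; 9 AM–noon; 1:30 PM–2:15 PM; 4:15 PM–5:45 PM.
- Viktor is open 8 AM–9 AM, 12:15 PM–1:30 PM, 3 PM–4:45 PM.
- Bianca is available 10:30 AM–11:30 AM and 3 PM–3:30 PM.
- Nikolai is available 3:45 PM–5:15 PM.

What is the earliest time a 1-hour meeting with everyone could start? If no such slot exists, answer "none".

Dana ∩ Wiremu: 08:45-09:30, 14:15-15:15, 15:30-17:00.
Dana ∩ Wiremu ∩ Kira: 09:00-09:30, 16:15-17:00.
Dana ∩ Wiremu ∩ Kira ∩ Viktor: 16:15-16:45.
Dana ∩ Wiremu ∩ Kira ∩ Viktor ∩ Bianca: ∅.
Dana ∩ Wiremu ∩ Kira ∩ Viktor ∩ Bianca ∩ Nikolai: ∅.
There is no time when everyone is free.
No common window is at least 60 minutes long.

none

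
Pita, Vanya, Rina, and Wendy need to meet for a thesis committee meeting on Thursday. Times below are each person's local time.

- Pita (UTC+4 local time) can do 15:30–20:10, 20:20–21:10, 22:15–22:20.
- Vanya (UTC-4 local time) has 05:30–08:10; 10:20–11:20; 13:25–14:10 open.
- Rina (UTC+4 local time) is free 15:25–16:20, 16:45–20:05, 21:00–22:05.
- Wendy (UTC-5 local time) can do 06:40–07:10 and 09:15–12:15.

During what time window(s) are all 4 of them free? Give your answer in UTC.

11:40-12:10, 14:20-15:20

Pita in UTC: 11:30-16:10, 16:20-17:10, 18:15-18:20 (subtract 4h to convert from UTC+4).
Vanya in UTC: 09:30-12:10, 14:20-15:20, 17:25-18:10 (add 4h to convert from UTC-4).
Rina in UTC: 11:25-12:20, 12:45-16:05, 17:00-18:05 (subtract 4h to convert from UTC+4).
Wendy in UTC: 11:40-12:10, 14:15-17:15 (add 5h to convert from UTC-5).
Pita ∩ Vanya: 11:30-12:10, 14:20-15:20.
Pita ∩ Vanya ∩ Rina: 11:30-12:10, 14:20-15:20.
Pita ∩ Vanya ∩ Rina ∩ Wendy: 11:40-12:10, 14:20-15:20.
So the common availability across everyone is 11:40-12:10, 14:20-15:20.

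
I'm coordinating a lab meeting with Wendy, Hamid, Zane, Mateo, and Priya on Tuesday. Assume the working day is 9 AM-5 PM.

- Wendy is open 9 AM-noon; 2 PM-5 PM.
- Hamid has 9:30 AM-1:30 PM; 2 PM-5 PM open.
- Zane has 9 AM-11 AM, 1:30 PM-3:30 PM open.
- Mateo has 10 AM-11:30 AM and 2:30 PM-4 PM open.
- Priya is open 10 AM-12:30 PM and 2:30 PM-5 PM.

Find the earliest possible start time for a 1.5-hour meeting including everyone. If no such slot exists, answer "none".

none

Wendy ∩ Hamid: 09:30-12:00, 14:00-17:00.
Wendy ∩ Hamid ∩ Zane: 09:30-11:00, 14:00-15:30.
Wendy ∩ Hamid ∩ Zane ∩ Mateo: 10:00-11:00, 14:30-15:30.
Wendy ∩ Hamid ∩ Zane ∩ Mateo ∩ Priya: 10:00-11:00, 14:30-15:30.
So the common availability across everyone is 10:00-11:00, 14:30-15:30.
No common window is at least 90 minutes long.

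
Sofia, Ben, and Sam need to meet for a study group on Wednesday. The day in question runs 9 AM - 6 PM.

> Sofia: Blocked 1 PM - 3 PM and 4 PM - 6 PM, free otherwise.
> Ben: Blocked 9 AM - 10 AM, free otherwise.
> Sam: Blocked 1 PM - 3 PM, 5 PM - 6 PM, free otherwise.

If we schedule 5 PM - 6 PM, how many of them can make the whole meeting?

1

Sofia free: 09:00-13:00, 15:00-16:00 (invert busy blocks within the working day).
Ben free: 10:00-18:00 (invert busy blocks within the working day).
Sam free: 09:00-13:00, 15:00-17:00 (invert busy blocks within the working day).
Ben can make the full 17:00-18:00 slot — that's 1.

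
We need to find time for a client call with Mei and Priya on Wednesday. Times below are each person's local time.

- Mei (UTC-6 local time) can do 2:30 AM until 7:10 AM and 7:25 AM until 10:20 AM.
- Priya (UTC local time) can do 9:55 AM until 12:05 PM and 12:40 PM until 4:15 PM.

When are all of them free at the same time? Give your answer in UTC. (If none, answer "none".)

Mei in UTC: 08:30-13:10, 13:25-16:20 (add 6h to convert from UTC-6).
Priya in UTC: 09:55-12:05, 12:40-16:15.
Mei ∩ Priya: 09:55-12:05, 12:40-13:10, 13:25-16:15.
So the common availability across everyone is 09:55-12:05, 12:40-13:10, 13:25-16:15.

09:55-12:05, 12:40-13:10, 13:25-16:15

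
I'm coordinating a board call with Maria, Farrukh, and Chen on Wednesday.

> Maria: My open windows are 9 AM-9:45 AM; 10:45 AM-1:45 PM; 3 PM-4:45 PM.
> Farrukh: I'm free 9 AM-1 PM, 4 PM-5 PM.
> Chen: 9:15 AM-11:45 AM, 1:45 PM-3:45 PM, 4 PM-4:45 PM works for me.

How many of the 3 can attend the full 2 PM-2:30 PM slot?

1

Chen can make the full 14:00-14:30 slot — that's 1.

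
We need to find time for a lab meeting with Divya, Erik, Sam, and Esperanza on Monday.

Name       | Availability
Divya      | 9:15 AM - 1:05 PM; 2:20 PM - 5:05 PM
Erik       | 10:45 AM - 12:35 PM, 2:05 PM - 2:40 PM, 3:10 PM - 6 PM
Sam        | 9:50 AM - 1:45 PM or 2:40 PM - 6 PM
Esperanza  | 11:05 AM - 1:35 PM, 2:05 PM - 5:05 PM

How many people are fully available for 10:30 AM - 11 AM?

2

Divya and Sam can make the full 10:30-11:00 slot — that's 2.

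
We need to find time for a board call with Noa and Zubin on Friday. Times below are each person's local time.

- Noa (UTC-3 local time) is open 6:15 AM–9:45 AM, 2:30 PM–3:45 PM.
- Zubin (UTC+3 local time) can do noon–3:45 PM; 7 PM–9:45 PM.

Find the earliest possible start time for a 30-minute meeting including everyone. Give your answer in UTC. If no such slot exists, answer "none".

Noa in UTC: 09:15-12:45, 17:30-18:45 (add 3h to convert from UTC-3).
Zubin in UTC: 09:00-12:45, 16:00-18:45 (subtract 3h to convert from UTC+3).
Noa ∩ Zubin: 09:15-12:45, 17:30-18:45.
The first common window of at least 30 minutes is 09:15-12:45, so the earliest start is 09:15.

09:15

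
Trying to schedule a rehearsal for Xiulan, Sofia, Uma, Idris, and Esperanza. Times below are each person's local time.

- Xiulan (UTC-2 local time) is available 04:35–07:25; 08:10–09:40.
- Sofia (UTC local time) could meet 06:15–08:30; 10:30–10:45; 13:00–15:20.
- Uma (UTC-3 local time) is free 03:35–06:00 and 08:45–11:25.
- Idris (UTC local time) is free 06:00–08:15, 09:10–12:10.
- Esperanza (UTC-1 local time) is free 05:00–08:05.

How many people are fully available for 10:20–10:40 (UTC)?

2

Xiulan in UTC: 06:35-09:25, 10:10-11:40 (add 2h to convert from UTC-2).
Sofia in UTC: 06:15-08:30, 10:30-10:45, 13:00-15:20.
Uma in UTC: 06:35-09:00, 11:45-14:25 (add 3h to convert from UTC-3).
Idris in UTC: 06:00-08:15, 09:10-12:10.
Esperanza in UTC: 06:00-09:05 (add 1h to convert from UTC-1).
Xiulan and Idris can make the full 10:20-10:40 slot — that's 2.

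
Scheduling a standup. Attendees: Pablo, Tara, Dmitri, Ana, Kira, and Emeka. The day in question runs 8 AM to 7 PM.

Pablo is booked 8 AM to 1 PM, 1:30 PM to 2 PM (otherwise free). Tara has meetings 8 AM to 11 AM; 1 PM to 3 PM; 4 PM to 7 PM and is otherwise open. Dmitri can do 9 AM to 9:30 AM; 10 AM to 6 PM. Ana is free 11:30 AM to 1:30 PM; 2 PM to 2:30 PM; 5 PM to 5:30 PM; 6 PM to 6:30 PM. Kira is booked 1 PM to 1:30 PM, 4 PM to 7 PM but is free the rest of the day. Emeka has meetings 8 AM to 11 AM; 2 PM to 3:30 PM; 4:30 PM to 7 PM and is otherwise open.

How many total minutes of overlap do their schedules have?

0

Pablo free: 13:00-13:30, 14:00-19:00 (invert busy blocks within the working day).
Tara free: 11:00-13:00, 15:00-16:00 (invert busy blocks within the working day).
Dmitri free: 09:00-09:30, 10:00-18:00.
Ana free: 11:30-13:30, 14:00-14:30, 17:00-17:30, 18:00-18:30.
Kira free: 08:00-13:00, 13:30-16:00 (invert busy blocks within the working day).
Emeka free: 11:00-14:00, 15:30-16:30 (invert busy blocks within the working day).
Pablo ∩ Tara: 15:00-16:00.
Pablo ∩ Tara ∩ Dmitri: 15:00-16:00.
Pablo ∩ Tara ∩ Dmitri ∩ Ana: ∅.
Pablo ∩ Tara ∩ Dmitri ∩ Ana ∩ Kira: ∅.
Pablo ∩ Tara ∩ Dmitri ∩ Ana ∩ Kira ∩ Emeka: ∅.
There is no time when everyone is free.
There is no common window, so the total is 0 minutes.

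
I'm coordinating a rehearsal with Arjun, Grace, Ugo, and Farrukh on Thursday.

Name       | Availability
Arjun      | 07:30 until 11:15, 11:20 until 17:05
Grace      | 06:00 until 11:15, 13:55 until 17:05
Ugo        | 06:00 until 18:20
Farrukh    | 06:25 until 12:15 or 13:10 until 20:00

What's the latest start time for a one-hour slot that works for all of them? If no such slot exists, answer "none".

Arjun ∩ Grace: 07:30-11:15, 13:55-17:05.
Arjun ∩ Grace ∩ Ugo: 07:30-11:15, 13:55-17:05.
Arjun ∩ Grace ∩ Ugo ∩ Farrukh: 07:30-11:15, 13:55-17:05.
The last common window of at least 60 minutes is 13:55-17:05; a 60-minute meeting can start as late as 16:05 and still end by 17:05.

16:05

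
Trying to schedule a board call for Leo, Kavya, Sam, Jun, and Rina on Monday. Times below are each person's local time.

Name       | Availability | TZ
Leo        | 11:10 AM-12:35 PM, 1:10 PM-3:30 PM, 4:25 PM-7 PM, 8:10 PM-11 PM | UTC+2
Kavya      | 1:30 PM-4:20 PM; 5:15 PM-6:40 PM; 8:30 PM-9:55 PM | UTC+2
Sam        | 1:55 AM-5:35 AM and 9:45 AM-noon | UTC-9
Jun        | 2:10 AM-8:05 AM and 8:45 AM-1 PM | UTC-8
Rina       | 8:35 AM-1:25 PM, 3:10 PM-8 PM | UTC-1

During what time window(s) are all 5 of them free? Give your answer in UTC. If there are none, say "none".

Leo in UTC: 09:10-10:35, 11:10-13:30, 14:25-17:00, 18:10-21:00 (subtract 2h to convert from UTC+2).
Kavya in UTC: 11:30-14:20, 15:15-16:40, 18:30-19:55 (subtract 2h to convert from UTC+2).
Sam in UTC: 10:55-14:35, 18:45-21:00 (add 9h to convert from UTC-9).
Jun in UTC: 10:10-16:05, 16:45-21:00 (add 8h to convert from UTC-8).
Rina in UTC: 09:35-14:25, 16:10-21:00 (add 1h to convert from UTC-1).
Leo ∩ Kavya: 11:30-13:30, 15:15-16:40, 18:30-19:55.
Leo ∩ Kavya ∩ Sam: 11:30-13:30, 18:45-19:55.
Leo ∩ Kavya ∩ Sam ∩ Jun: 11:30-13:30, 18:45-19:55.
Leo ∩ Kavya ∩ Sam ∩ Jun ∩ Rina: 11:30-13:30, 18:45-19:55.
So the common availability across everyone is 11:30-13:30, 18:45-19:55.

11:30-13:30, 18:45-19:55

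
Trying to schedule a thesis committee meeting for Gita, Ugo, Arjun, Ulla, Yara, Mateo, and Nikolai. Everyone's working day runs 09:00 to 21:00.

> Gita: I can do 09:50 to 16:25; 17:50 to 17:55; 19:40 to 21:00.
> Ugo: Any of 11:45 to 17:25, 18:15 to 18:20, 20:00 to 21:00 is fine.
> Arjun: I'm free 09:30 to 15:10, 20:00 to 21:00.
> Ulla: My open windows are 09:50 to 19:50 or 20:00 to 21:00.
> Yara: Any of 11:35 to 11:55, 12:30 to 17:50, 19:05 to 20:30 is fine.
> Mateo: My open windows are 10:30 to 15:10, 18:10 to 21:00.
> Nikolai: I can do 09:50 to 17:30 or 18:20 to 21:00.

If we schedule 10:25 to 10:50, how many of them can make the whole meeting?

4

Gita, Arjun, Ulla, and Nikolai can make the full 10:25-10:50 slot — that's 4.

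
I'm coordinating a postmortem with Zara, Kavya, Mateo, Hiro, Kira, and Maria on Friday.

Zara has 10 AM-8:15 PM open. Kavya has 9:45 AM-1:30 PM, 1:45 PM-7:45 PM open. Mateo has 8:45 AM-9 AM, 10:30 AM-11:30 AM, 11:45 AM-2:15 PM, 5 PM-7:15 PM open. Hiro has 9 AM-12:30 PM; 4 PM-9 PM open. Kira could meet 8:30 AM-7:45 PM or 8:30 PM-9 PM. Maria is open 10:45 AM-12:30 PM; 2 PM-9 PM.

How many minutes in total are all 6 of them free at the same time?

Zara ∩ Kavya: 10:00-13:30, 13:45-19:45.
Zara ∩ Kavya ∩ Mateo: 10:30-11:30, 11:45-13:30, 13:45-14:15, 17:00-19:15.
Zara ∩ Kavya ∩ Mateo ∩ Hiro: 10:30-11:30, 11:45-12:30, 17:00-19:15.
Zara ∩ Kavya ∩ Mateo ∩ Hiro ∩ Kira: 10:30-11:30, 11:45-12:30, 17:00-19:15.
Zara ∩ Kavya ∩ Mateo ∩ Hiro ∩ Kira ∩ Maria: 10:45-11:30, 11:45-12:30, 17:00-19:15.
Summing the common windows: 45 + 45 + 135 = 225 minutes.

225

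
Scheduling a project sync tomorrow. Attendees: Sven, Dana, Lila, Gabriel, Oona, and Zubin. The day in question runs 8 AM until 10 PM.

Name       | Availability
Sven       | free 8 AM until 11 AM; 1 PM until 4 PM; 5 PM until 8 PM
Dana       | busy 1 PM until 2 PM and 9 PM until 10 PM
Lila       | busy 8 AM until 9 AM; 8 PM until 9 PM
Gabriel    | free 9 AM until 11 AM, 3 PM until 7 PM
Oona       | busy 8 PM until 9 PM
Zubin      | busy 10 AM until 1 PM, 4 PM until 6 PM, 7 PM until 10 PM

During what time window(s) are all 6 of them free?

Sven free: 08:00-11:00, 13:00-16:00, 17:00-20:00.
Dana free: 08:00-13:00, 14:00-21:00 (invert busy blocks within the working day).
Lila free: 09:00-20:00, 21:00-22:00 (invert busy blocks within the working day).
Gabriel free: 09:00-11:00, 15:00-19:00.
Oona free: 08:00-20:00, 21:00-22:00 (invert busy blocks within the working day).
Zubin free: 08:00-10:00, 13:00-16:00, 18:00-19:00 (invert busy blocks within the working day).
Sven ∩ Dana: 08:00-11:00, 14:00-16:00, 17:00-20:00.
Sven ∩ Dana ∩ Lila: 09:00-11:00, 14:00-16:00, 17:00-20:00.
Sven ∩ Dana ∩ Lila ∩ Gabriel: 09:00-11:00, 15:00-16:00, 17:00-19:00.
Sven ∩ Dana ∩ Lila ∩ Gabriel ∩ Oona: 09:00-11:00, 15:00-16:00, 17:00-19:00.
Sven ∩ Dana ∩ Lila ∩ Gabriel ∩ Oona ∩ Zubin: 09:00-10:00, 15:00-16:00, 18:00-19:00.
So the common availability across everyone is 09:00-10:00, 15:00-16:00, 18:00-19:00.

09:00-10:00, 15:00-16:00, 18:00-19:00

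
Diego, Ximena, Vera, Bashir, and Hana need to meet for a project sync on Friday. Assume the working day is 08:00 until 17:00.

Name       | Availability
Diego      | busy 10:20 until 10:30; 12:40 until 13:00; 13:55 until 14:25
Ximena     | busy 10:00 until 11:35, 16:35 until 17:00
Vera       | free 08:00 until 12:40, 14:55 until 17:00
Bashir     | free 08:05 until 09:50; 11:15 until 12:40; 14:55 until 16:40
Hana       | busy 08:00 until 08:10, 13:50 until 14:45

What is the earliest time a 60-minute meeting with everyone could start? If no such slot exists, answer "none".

08:10

Diego free: 08:00-10:20, 10:30-12:40, 13:00-13:55, 14:25-17:00 (invert busy blocks within the working day).
Ximena free: 08:00-10:00, 11:35-16:35 (invert busy blocks within the working day).
Vera free: 08:00-12:40, 14:55-17:00.
Bashir free: 08:05-09:50, 11:15-12:40, 14:55-16:40.
Hana free: 08:10-13:50, 14:45-17:00 (invert busy blocks within the working day).
Diego ∩ Ximena: 08:00-10:00, 11:35-12:40, 13:00-13:55, 14:25-16:35.
Diego ∩ Ximena ∩ Vera: 08:00-10:00, 11:35-12:40, 14:55-16:35.
Diego ∩ Ximena ∩ Vera ∩ Bashir: 08:05-09:50, 11:35-12:40, 14:55-16:35.
Diego ∩ Ximena ∩ Vera ∩ Bashir ∩ Hana: 08:10-09:50, 11:35-12:40, 14:55-16:35.
Those are the intersection windows.
The first common window of at least 60 minutes is 08:10-09:50, so the earliest start is 08:10.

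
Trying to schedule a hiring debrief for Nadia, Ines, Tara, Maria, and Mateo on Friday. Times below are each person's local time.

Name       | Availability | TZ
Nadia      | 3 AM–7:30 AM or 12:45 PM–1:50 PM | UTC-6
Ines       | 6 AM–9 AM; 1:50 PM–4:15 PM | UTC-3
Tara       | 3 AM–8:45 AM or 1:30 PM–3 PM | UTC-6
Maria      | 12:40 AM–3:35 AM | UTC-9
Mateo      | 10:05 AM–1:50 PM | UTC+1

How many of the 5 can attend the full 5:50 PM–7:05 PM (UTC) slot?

Nadia in UTC: 09:00-13:30, 18:45-19:50 (add 6h to convert from UTC-6).
Ines in UTC: 09:00-12:00, 16:50-19:15 (add 3h to convert from UTC-3).
Tara in UTC: 09:00-14:45, 19:30-21:00 (add 6h to convert from UTC-6).
Maria in UTC: 09:40-12:35 (add 9h to convert from UTC-9).
Mateo in UTC: 09:05-12:50 (subtract 1h to convert from UTC+1).
Ines can make the full 17:50-19:05 slot — that's 1.

1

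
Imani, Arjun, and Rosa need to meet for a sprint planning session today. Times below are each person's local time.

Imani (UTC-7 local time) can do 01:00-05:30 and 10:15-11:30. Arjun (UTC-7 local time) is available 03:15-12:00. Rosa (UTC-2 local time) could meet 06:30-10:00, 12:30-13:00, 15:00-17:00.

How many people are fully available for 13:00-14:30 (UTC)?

1

Imani in UTC: 08:00-12:30, 17:15-18:30 (add 7h to convert from UTC-7).
Arjun in UTC: 10:15-19:00 (add 7h to convert from UTC-7).
Rosa in UTC: 08:30-12:00, 14:30-15:00, 17:00-19:00 (add 2h to convert from UTC-2).
Arjun can make the full 13:00-14:30 slot — that's 1.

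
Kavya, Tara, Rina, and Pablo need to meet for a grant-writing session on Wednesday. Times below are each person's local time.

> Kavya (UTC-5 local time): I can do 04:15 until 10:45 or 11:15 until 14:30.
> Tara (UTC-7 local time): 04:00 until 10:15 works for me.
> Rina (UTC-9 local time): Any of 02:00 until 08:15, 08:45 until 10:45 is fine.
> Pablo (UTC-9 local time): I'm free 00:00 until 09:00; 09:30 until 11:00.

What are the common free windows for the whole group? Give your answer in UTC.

11:00-15:45, 16:15-17:15

Kavya in UTC: 09:15-15:45, 16:15-19:30 (add 5h to convert from UTC-5).
Tara in UTC: 11:00-17:15 (add 7h to convert from UTC-7).
Rina in UTC: 11:00-17:15, 17:45-19:45 (add 9h to convert from UTC-9).
Pablo in UTC: 09:00-18:00, 18:30-20:00 (add 9h to convert from UTC-9).
Kavya ∩ Tara: 11:00-15:45, 16:15-17:15.
Kavya ∩ Tara ∩ Rina: 11:00-15:45, 16:15-17:15.
Kavya ∩ Tara ∩ Rina ∩ Pablo: 11:00-15:45, 16:15-17:15.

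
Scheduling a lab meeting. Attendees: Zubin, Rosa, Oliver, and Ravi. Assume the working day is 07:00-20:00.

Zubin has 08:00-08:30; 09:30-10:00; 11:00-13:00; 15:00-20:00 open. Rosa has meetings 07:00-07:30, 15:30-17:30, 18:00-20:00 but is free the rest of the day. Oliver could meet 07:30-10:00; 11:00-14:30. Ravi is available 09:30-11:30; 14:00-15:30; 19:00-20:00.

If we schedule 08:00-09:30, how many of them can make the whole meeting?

2

Zubin free: 08:00-08:30, 09:30-10:00, 11:00-13:00, 15:00-20:00.
Rosa free: 07:30-15:30, 17:30-18:00 (invert busy blocks within the working day).
Oliver free: 07:30-10:00, 11:00-14:30.
Ravi free: 09:30-11:30, 14:00-15:30, 19:00-20:00.
Rosa and Oliver can make the full 08:00-09:30 slot — that's 2.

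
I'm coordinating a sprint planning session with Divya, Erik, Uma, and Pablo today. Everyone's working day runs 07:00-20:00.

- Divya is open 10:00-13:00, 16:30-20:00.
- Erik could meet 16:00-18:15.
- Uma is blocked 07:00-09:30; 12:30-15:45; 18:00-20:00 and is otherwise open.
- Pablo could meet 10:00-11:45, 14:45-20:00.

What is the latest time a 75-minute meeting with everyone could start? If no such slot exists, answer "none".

Divya free: 10:00-13:00, 16:30-20:00.
Erik free: 16:00-18:15.
Uma free: 09:30-12:30, 15:45-18:00 (invert busy blocks within the working day).
Pablo free: 10:00-11:45, 14:45-20:00.
Divya ∩ Erik: 16:30-18:15.
Divya ∩ Erik ∩ Uma: 16:30-18:00.
Divya ∩ Erik ∩ Uma ∩ Pablo: 16:30-18:00.
The last common window of at least 75 minutes is 16:30-18:00; a 75-minute meeting can start as late as 16:45 and still end by 18:00.

16:45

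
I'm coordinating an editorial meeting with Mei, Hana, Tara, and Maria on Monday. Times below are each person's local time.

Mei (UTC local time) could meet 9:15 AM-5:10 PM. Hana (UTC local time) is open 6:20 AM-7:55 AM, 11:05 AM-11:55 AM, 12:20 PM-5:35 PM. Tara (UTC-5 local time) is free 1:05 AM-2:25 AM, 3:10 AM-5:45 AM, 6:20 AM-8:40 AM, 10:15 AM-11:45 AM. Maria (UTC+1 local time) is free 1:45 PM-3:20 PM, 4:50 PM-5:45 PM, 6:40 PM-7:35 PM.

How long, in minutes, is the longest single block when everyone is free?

Mei in UTC: 09:15-17:10.
Hana in UTC: 06:20-07:55, 11:05-11:55, 12:20-17:35.
Tara in UTC: 06:05-07:25, 08:10-10:45, 11:20-13:40, 15:15-16:45 (add 5h to convert from UTC-5).
Maria in UTC: 12:45-14:20, 15:50-16:45, 17:40-18:35 (subtract 1h to convert from UTC+1).
Mei ∩ Hana: 11:05-11:55, 12:20-17:10.
Mei ∩ Hana ∩ Tara: 11:20-11:55, 12:20-13:40, 15:15-16:45.
Mei ∩ Hana ∩ Tara ∩ Maria: 12:45-13:40, 15:50-16:45.
The longest is 12:45-13:40 at 55 minutes.

55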